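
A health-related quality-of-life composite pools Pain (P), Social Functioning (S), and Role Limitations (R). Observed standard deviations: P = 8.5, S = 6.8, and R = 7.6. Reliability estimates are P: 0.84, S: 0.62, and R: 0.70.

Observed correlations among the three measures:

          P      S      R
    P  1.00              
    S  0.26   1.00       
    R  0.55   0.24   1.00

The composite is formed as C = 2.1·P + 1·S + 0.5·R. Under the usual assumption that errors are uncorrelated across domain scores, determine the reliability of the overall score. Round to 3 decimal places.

Var(C) = 2.1²·8.5² + 6.8² + 0.5²·7.6² + 2·[2.1·8.5·6.8·0.26 + 1.05·8.5·7.6·0.55 + 0.5·6.8·7.6·0.24] = 379.303 + 150.134 = 529.436.
Under uncorrelated errors the observed covariances equal the true-score covariances, so only the own-variance terms attenuate.
True-score variance = [2.1²·8.5²·0.84 + 6.8²·0.62 + 0.5²·7.6²·0.70] + 150.134 = 306.42 + 150.134 = 456.553.
Reliability = 456.553 / 529.436 = 0.862.

0.862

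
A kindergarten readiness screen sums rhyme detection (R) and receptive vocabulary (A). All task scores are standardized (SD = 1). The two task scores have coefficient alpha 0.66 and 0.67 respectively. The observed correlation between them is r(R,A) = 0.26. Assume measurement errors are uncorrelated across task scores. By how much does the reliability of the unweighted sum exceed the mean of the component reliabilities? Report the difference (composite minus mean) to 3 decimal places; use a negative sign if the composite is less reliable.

0.069

Var(sum) = 2 + 0.52 = 2.52; true-score variance = 1.33 + 0.52 = 1.85; composite reliability = 0.7341.
Mean component reliability = 0.6650.
Difference = 0.7341 − 0.6650 = 0.069.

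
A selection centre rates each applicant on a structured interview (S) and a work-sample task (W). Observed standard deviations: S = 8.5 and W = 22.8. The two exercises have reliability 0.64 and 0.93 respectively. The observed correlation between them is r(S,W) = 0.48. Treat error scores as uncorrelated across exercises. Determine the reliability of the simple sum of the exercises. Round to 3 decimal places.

0.920

Var(S+W) = 8.5² + 22.8² + 2·[8.5·22.8·0.48] = 592.09 + 186.048 = 778.138.
Under uncorrelated errors the observed covariances equal the true-score covariances, so only the own-variance terms attenuate.
True-score variance = [8.5²·0.64 + 22.8²·0.93] + 186.048 = 529.691 + 186.048 = 715.739.
Reliability = 715.739 / 778.138 = 0.920.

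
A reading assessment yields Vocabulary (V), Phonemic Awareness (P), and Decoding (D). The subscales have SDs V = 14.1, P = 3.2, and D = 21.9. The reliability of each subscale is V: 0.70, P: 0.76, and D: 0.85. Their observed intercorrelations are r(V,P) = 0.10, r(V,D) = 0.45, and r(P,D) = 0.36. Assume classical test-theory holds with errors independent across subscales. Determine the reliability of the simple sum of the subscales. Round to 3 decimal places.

Var(V+P+D) = 14.1² + 3.2² + 21.9² + 2·[14.1·3.2·0.10 + 14.1·21.9·0.45 + 3.2·21.9·0.36] = 688.66 + 337.393 = 1026.05.
Because errors are independent across components, Cov(Tᵢ,Tⱼ) = Cov(Xᵢ,Xⱼ); the off-diagonal part of the true-score variance is the same as above.
True-score variance = [14.1²·0.70 + 3.2²·0.76 + 21.9²·0.85] + 337.393 = 554.618 + 337.393 = 892.01.
Reliability = 892.01 / 1026.05 = 0.869.

0.869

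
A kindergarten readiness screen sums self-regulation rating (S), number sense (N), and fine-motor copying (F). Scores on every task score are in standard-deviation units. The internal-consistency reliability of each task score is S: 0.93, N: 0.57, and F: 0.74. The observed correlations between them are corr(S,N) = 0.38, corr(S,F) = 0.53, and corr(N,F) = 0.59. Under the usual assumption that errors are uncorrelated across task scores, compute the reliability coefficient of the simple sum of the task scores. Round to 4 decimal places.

0.8733

Var(S+N+F) = 3 + 2·[0.38 + 0.53 + 0.59] = 3 + 3 = 6.
With uncorrelated errors the cross-covariances are all true-score covariance, so they carry over unchanged; only the diagonal terms shrink to ρᵢσᵢ².
True-score variance = [0.93 + 0.57 + 0.74] + 3 = 2.24 + 3 = 5.24.
Reliability = 5.24 / 6 = 0.8733.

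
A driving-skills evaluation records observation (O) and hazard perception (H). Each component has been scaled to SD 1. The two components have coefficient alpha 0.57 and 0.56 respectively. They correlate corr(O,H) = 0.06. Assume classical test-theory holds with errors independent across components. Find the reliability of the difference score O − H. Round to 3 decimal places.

0.537

Var(O−H) = 1 + 1 − 2·0.06 = 2 − 0.12 = 1.88.
Because errors are independent across components, Cov(Tᵢ,Tⱼ) = Cov(Xᵢ,Xⱼ); the off-diagonal part of the true-score variance is the same as above.
True-score variance = [0.57 + 0.56] − 0.12 = 1.13 − 0.12 = 1.01.
Reliability = 1.01 / 1.88 = 0.537.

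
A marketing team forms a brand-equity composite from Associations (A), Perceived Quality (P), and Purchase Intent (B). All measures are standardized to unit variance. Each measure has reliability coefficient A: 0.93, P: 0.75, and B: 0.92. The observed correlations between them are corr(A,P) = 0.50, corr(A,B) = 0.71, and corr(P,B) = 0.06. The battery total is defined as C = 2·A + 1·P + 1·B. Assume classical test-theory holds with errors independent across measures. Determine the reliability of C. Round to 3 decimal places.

Var(C) = 2² + 1 + 1 + 2·[2·0.50 + 2·0.71 + 0.06] = 6 + 4.96 = 10.96.
Because errors are independent across components, Cov(Tᵢ,Tⱼ) = Cov(Xᵢ,Xⱼ); the off-diagonal part of the true-score variance is the same as above.
True-score variance = [2²·0.93 + 0.75 + 0.92] + 4.96 = 5.39 + 4.96 = 10.35.
Reliability = 10.35 / 10.96 = 0.944.

0.944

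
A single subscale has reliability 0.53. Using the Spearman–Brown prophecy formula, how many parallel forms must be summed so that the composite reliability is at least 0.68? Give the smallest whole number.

2

k ≥ ρ*(1−ρ₁)/(ρ₁(1−ρ*)) = 0.68·0.47 / (0.53·0.32) = 1.884.
Smallest integer k = 2.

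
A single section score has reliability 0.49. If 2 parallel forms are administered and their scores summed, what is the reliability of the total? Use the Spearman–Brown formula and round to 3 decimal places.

0.658

ρ_k = kρ / (1 + (k−1)ρ) = 2·0.49 / (1 + 1·0.49) = 0.980 / 1.490 = 0.658.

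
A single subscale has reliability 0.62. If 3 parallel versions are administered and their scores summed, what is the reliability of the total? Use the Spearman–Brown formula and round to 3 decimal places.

ρ_k = kρ / (1 + (k−1)ρ) = 3·0.62 / (1 + 2·0.62) = 1.860 / 2.240 = 0.830.

0.830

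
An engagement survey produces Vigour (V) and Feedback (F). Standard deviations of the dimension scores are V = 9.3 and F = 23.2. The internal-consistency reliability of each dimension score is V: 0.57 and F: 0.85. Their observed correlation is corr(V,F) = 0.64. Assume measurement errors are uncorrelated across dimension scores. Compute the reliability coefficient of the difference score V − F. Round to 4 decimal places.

Var(V−F) = 9.3² + 23.2² − 2·9.3·23.2·0.64 = 624.73 − 276.173 = 348.557.
Because errors are independent across components, Cov(Tᵢ,Tⱼ) = Cov(Xᵢ,Xⱼ); the off-diagonal part of the true-score variance is the same as above.
True-score variance = [9.3²·0.57 + 23.2²·0.85] − 276.173 = 506.803 − 276.173 = 230.63.
Reliability = 230.63 / 348.557 = 0.6617.

0.6617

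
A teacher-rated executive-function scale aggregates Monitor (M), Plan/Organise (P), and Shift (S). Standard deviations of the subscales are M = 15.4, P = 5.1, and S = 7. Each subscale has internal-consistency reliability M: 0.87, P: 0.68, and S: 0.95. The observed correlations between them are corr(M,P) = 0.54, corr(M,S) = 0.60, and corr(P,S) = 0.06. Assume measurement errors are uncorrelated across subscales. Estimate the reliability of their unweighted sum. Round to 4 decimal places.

0.9216

Var(M+P+S) = 15.4² + 5.1² + 7² + 2·[15.4·5.1·0.54 + 15.4·7·0.60 + 5.1·7·0.06] = 312.17 + 218.467 = 530.637.
Under uncorrelated errors the observed covariances equal the true-score covariances, so only the own-variance terms attenuate.
True-score variance = [15.4²·0.87 + 5.1²·0.68 + 7²·0.95] + 218.467 = 270.566 + 218.467 = 489.033.
Reliability = 489.033 / 530.637 = 0.9216.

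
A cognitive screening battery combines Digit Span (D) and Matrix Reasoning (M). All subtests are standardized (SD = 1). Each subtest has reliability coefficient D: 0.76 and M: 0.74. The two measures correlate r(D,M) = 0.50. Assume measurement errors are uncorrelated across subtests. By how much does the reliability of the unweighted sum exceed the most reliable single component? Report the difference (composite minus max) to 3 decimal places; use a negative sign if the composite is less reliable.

Var(sum) = 2 + 1 = 3; true-score variance = 1.5 + 1 = 2.5; composite reliability = 0.8333.
Max component reliability = 0.7600.
Difference = 0.8333 − 0.7600 = 0.073.

0.073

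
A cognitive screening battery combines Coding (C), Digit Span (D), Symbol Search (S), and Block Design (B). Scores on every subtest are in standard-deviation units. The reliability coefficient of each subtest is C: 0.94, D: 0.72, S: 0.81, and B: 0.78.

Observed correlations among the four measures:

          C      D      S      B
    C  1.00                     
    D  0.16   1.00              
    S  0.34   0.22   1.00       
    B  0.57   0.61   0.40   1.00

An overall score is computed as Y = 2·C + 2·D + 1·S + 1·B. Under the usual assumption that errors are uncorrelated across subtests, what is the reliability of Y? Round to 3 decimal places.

Var(Y) = 2² + 2² + 1 + 1 + 2·[4·0.16 + 2·0.34 + 2·0.57 + 2·0.22 + 2·0.61 + 0.40] = 10 + 9.04 = 19.04.
With uncorrelated errors the cross-covariances are all true-score covariance, so they carry over unchanged; only the diagonal terms shrink to ρᵢσᵢ².
True-score variance = [2²·0.94 + 2²·0.72 + 0.81 + 0.78] + 9.04 = 8.23 + 9.04 = 17.27.
Reliability = 17.27 / 19.04 = 0.907.

0.907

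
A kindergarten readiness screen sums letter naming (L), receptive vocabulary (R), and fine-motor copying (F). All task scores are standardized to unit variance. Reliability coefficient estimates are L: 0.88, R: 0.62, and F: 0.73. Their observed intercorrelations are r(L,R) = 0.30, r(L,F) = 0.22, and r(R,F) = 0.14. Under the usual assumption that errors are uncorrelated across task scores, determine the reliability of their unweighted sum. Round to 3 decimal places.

Var(L+R+F) = 3 + 2·[0.30 + 0.22 + 0.14] = 3 + 1.32 = 4.32.
With uncorrelated errors the cross-covariances are all true-score covariance, so they carry over unchanged; only the diagonal terms shrink to ρᵢσᵢ².
True-score variance = [0.88 + 0.62 + 0.73] + 1.32 = 2.23 + 1.32 = 3.55.
Reliability = 3.55 / 4.32 = 0.822.

0.822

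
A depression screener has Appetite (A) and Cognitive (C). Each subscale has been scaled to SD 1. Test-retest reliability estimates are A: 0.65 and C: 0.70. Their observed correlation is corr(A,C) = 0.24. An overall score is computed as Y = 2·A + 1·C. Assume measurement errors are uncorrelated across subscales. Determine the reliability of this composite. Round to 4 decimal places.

Var(Y) = 2² + 1 + 2·[2·0.24] = 5 + 0.96 = 5.96.
With uncorrelated errors the cross-covariances are all true-score covariance, so they carry over unchanged; only the diagonal terms shrink to ρᵢσᵢ².
True-score variance = [2²·0.65 + 0.70] + 0.96 = 3.3 + 0.96 = 4.26.
Reliability = 4.26 / 5.96 = 0.7148.

0.7148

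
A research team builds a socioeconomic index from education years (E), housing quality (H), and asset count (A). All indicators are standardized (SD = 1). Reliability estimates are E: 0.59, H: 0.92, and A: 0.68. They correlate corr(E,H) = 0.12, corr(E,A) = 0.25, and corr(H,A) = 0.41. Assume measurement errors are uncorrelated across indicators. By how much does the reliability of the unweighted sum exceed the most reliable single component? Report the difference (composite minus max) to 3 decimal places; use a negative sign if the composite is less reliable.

Var(sum) = 3 + 1.56 = 4.56; true-score variance = 2.19 + 1.56 = 3.75; composite reliability = 0.8224.
Max component reliability = 0.9200.
Difference = 0.8224 − 0.9200 = -0.098.

-0.098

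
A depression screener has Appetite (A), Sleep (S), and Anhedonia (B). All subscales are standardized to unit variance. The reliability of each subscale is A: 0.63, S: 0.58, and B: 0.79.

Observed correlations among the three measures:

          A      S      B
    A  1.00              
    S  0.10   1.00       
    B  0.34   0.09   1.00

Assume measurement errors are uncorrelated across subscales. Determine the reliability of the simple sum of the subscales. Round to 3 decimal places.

Var(A+S+B) = 3 + 2·[0.10 + 0.34 + 0.09] = 3 + 1.06 = 4.06.
Under uncorrelated errors the observed covariances equal the true-score covariances, so only the own-variance terms attenuate.
True-score variance = [0.63 + 0.58 + 0.79] + 1.06 = 2 + 1.06 = 3.06.
Reliability = 3.06 / 4.06 = 0.754.

0.754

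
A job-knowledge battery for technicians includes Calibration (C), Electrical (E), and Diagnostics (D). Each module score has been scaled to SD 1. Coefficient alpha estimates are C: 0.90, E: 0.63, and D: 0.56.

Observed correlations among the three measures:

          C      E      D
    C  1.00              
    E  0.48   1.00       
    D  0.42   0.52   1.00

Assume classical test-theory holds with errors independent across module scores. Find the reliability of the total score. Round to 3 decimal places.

0.844

Var(C+E+D) = 3 + 2·[0.48 + 0.42 + 0.52] = 3 + 2.84 = 5.84.
Under uncorrelated errors the observed covariances equal the true-score covariances, so only the own-variance terms attenuate.
True-score variance = [0.90 + 0.63 + 0.56] + 2.84 = 2.09 + 2.84 = 4.93.
Reliability = 4.93 / 5.84 = 0.844.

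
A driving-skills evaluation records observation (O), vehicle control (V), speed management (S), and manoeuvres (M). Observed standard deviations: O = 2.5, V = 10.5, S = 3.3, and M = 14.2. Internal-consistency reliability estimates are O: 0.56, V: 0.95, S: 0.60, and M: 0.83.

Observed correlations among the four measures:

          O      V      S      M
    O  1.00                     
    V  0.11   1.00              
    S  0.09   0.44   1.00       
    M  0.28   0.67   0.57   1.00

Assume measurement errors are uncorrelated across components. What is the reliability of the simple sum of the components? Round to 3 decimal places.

Var(O+V+S+M) = 2.5² + 10.5² + 3.3² + 14.2² + 2·[2.5·10.5·0.11 + 2.5·3.3·0.09 + 2.5·14.2·0.28 + 10.5·3.3·0.44 + 10.5·14.2·0.67 + 3.3·14.2·0.57] = 329.03 + 310.846 = 639.876.
Under uncorrelated errors the observed covariances equal the true-score covariances, so only the own-variance terms attenuate.
True-score variance = [2.5²·0.56 + 10.5²·0.95 + 3.3²·0.60 + 14.2²·0.83] + 310.846 = 282.133 + 310.846 = 592.979.
Reliability = 592.979 / 639.876 = 0.927.

0.927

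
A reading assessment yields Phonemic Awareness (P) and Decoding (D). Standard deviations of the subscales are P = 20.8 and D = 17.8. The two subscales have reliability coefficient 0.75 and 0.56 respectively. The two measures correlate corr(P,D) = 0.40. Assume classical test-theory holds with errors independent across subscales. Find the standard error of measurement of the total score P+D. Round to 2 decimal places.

Var(total) = 749.48 + 296.192 = 1045.67.
True-score variance = 501.91 + 296.192 = 798.102, so reliability = 0.7632.
Error variance = 1045.67 − 798.102 = 247.57; SEM = √247.57 = 15.73.

15.73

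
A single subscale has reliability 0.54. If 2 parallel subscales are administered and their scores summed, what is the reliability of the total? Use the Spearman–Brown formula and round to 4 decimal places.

ρ_k = kρ / (1 + (k−1)ρ) = 2·0.54 / (1 + 1·0.54) = 1.080 / 1.540 = 0.7013.

0.7013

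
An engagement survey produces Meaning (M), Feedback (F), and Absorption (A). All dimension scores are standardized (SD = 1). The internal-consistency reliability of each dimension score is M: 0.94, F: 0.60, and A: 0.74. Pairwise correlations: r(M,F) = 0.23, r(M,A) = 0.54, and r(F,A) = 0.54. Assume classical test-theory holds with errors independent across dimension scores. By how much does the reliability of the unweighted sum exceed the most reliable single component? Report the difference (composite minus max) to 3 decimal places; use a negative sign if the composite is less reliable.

-0.068

Var(sum) = 3 + 2.62 = 5.62; true-score variance = 2.28 + 2.62 = 4.9; composite reliability = 0.8719.
Max component reliability = 0.9400.
Difference = 0.8719 − 0.9400 = -0.068.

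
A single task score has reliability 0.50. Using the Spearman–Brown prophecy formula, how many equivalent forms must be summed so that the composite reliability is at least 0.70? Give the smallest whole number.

3

k ≥ ρ*(1−ρ₁)/(ρ₁(1−ρ*)) = 0.70·0.50 / (0.50·0.30) = 2.333.
Smallest integer k = 3.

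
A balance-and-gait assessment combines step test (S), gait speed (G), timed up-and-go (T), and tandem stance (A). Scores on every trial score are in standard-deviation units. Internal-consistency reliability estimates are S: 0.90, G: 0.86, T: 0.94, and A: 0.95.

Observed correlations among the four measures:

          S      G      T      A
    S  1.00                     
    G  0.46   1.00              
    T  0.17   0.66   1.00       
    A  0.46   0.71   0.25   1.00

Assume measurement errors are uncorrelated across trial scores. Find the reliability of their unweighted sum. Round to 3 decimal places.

0.963

Var(S+G+T+A) = 4 + 2·[0.46 + 0.17 + 0.46 + 0.66 + 0.71 + 0.25] = 4 + 5.42 = 9.42.
With uncorrelated errors the cross-covariances are all true-score covariance, so they carry over unchanged; only the diagonal terms shrink to ρᵢσᵢ².
True-score variance = [0.90 + 0.86 + 0.94 + 0.95] + 5.42 = 3.65 + 5.42 = 9.07.
Reliability = 9.07 / 9.42 = 0.963.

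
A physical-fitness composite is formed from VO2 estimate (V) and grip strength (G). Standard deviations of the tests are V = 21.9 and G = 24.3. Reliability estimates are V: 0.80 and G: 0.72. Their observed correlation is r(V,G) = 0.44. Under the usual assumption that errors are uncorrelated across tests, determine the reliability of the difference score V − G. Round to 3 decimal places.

0.566

Var(V−G) = 21.9² + 24.3² − 2·21.9·24.3·0.44 = 1070.1 − 468.31 = 601.79.
With uncorrelated errors the cross-covariances are all true-score covariance, so they carry over unchanged; only the diagonal terms shrink to ρᵢσᵢ².
True-score variance = [21.9²·0.80 + 24.3²·0.72] − 468.31 = 808.841 − 468.31 = 340.531.
Reliability = 340.531 / 601.79 = 0.566.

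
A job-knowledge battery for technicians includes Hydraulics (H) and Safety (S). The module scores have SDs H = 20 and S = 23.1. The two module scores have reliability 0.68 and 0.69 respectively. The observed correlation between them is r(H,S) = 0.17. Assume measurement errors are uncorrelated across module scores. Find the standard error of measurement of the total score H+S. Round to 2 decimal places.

17.13

Var(total) = 933.61 + 157.08 = 1090.69.
True-score variance = 640.191 + 157.08 = 797.271, so reliability = 0.7310.
Error variance = 1090.69 − 797.271 = 293.419; SEM = √293.419 = 17.13.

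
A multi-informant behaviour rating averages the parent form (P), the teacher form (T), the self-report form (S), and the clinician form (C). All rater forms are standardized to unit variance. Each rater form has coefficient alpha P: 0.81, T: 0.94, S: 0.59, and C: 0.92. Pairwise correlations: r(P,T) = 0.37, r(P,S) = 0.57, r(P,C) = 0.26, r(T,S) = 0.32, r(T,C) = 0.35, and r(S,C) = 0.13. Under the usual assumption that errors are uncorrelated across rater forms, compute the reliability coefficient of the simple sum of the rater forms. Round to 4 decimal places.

Var(P+T+S+C) = 4 + 2·[0.37 + 0.57 + 0.26 + 0.32 + 0.35 + 0.13] = 4 + 4 = 8.
Under uncorrelated errors the observed covariances equal the true-score covariances, so only the own-variance terms attenuate.
True-score variance = [0.81 + 0.94 + 0.59 + 0.92] + 4 = 3.26 + 4 = 7.26.
Reliability = 7.26 / 8 = 0.9075.

0.9075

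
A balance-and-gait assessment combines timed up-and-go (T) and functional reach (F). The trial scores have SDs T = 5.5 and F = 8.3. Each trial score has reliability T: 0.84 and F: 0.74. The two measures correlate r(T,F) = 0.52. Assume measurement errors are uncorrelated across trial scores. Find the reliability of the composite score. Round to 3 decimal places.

0.845

Var(T+F) = 5.5² + 8.3² + 2·[5.5·8.3·0.52] = 99.14 + 47.476 = 146.616.
With uncorrelated errors the cross-covariances are all true-score covariance, so they carry over unchanged; only the diagonal terms shrink to ρᵢσᵢ².
True-score variance = [5.5²·0.84 + 8.3²·0.74] + 47.476 = 76.3886 + 47.476 = 123.865.
Reliability = 123.865 / 146.616 = 0.845.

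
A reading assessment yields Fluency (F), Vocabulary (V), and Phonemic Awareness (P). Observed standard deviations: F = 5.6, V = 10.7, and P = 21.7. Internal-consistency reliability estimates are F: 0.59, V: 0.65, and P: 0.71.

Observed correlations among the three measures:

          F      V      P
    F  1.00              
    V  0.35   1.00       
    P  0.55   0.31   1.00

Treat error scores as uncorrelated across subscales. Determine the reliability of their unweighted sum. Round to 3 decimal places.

0.798

Var(F+V+P) = 5.6² + 10.7² + 21.7² + 2·[5.6·10.7·0.35 + 5.6·21.7·0.55 + 10.7·21.7·0.31] = 616.74 + 319.574 = 936.314.
With uncorrelated errors the cross-covariances are all true-score covariance, so they carry over unchanged; only the diagonal terms shrink to ρᵢσᵢ².
True-score variance = [5.6²·0.59 + 10.7²·0.65 + 21.7²·0.71] + 319.574 = 427.253 + 319.574 = 746.827.
Reliability = 746.827 / 936.314 = 0.798.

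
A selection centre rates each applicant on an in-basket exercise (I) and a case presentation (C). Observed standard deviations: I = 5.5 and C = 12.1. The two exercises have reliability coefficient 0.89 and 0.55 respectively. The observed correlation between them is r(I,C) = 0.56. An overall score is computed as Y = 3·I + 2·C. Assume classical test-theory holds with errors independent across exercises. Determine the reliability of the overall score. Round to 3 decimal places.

Var(Y) = 3²·5.5² + 2²·12.1² + 2·[6·5.5·12.1·0.56] = 857.89 + 447.216 = 1305.11.
Under uncorrelated errors the observed covariances equal the true-score covariances, so only the own-variance terms attenuate.
True-score variance = [3²·5.5²·0.89 + 2²·12.1²·0.55] + 447.216 = 564.405 + 447.216 = 1011.62.
Reliability = 1011.62 / 1305.11 = 0.775.

0.775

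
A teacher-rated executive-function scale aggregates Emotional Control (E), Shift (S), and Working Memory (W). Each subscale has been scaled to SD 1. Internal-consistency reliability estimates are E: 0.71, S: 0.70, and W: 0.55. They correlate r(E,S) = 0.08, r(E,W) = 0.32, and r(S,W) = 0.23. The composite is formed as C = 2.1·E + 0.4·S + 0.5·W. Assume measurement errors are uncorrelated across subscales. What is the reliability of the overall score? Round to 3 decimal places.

Var(C) = 2.1² + 0.4² + 0.5² + 2·[0.84·0.08 + 1.05·0.32 + 0.2·0.23] = 4.82 + 0.8984 = 5.7184.
Under uncorrelated errors the observed covariances equal the true-score covariances, so only the own-variance terms attenuate.
True-score variance = [2.1²·0.71 + 0.4²·0.70 + 0.5²·0.55] + 0.8984 = 3.3806 + 0.8984 = 4.279.
Reliability = 4.279 / 5.7184 = 0.748.

0.748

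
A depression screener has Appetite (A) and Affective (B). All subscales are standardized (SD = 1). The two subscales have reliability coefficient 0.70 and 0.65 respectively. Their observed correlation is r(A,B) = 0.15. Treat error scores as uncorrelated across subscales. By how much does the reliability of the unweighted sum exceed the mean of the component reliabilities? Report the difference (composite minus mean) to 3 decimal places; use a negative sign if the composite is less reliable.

Var(sum) = 2 + 0.3 = 2.3; true-score variance = 1.35 + 0.3 = 1.65; composite reliability = 0.7174.
Mean component reliability = 0.6750.
Difference = 0.7174 − 0.6750 = 0.042.

0.042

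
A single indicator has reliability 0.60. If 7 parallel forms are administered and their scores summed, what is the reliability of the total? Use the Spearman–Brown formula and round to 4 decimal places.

0.9130

ρ_k = kρ / (1 + (k−1)ρ) = 7·0.60 / (1 + 6·0.60) = 4.200 / 4.600 = 0.9130.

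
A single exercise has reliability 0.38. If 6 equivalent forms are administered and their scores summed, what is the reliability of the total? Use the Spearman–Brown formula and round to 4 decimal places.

0.7862

ρ_k = kρ / (1 + (k−1)ρ) = 6·0.38 / (1 + 5·0.38) = 2.280 / 2.900 = 0.7862.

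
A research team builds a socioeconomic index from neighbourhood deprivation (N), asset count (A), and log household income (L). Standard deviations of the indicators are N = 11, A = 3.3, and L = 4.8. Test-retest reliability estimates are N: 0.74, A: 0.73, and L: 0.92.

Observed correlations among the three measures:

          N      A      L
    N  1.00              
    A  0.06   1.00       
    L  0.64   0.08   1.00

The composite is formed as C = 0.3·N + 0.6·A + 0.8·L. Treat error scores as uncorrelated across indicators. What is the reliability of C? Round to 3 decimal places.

Var(C) = 0.3²·11² + 0.6²·3.3² + 0.8²·4.8² + 2·[0.18·11·3.3·0.06 + 0.24·11·4.8·0.64 + 0.48·3.3·4.8·0.08] = 29.556 + 18.2208 = 47.7768.
Under uncorrelated errors the observed covariances equal the true-score covariances, so only the own-variance terms attenuate.
True-score variance = [0.3²·11²·0.74 + 0.6²·3.3²·0.73 + 0.8²·4.8²·0.92] + 18.2208 = 24.4864 + 18.2208 = 42.7072.
Reliability = 42.7072 / 47.7768 = 0.894.

0.894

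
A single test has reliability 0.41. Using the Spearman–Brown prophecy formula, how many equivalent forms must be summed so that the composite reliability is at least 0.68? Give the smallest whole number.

k ≥ ρ*(1−ρ₁)/(ρ₁(1−ρ*)) = 0.68·0.59 / (0.41·0.32) = 3.058.
Smallest integer k = 4.

4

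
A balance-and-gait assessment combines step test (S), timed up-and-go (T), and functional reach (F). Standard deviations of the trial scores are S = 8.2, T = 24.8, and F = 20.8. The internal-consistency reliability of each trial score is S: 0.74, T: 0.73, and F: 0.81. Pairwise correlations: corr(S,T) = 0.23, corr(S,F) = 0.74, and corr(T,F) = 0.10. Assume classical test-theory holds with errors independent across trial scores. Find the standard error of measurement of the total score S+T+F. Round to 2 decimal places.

Var(total) = 1114.92 + 449.142 = 1564.06.
True-score variance = 849.175 + 449.142 = 1298.32, so reliability = 0.8301.
Error variance = 1564.06 − 1298.32 = 265.745; SEM = √265.745 = 16.30.

16.30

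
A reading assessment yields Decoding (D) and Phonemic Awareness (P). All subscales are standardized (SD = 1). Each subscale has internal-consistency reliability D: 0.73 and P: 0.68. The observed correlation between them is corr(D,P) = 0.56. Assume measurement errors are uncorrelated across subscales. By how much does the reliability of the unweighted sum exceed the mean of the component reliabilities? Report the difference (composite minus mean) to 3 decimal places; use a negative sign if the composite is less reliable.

0.106

Var(sum) = 2 + 1.12 = 3.12; true-score variance = 1.41 + 1.12 = 2.53; composite reliability = 0.8109.
Mean component reliability = 0.7050.
Difference = 0.8109 − 0.7050 = 0.106.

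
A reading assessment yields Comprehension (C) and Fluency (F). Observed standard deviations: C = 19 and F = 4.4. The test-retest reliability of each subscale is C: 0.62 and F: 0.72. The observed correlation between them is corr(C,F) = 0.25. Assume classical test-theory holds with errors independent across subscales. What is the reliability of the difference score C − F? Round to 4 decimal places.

0.5788

Var(C−F) = 19² + 4.4² − 2·19·4.4·0.25 = 380.36 − 41.8 = 338.56.
Under uncorrelated errors the observed covariances equal the true-score covariances, so only the own-variance terms attenuate.
True-score variance = [19²·0.62 + 4.4²·0.72] − 41.8 = 237.759 − 41.8 = 195.959.
Reliability = 195.959 / 338.56 = 0.5788.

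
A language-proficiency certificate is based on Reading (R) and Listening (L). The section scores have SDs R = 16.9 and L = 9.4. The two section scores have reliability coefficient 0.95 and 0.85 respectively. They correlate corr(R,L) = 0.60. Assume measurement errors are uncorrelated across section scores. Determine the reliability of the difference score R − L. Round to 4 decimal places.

Var(R−L) = 16.9² + 9.4² − 2·16.9·9.4·0.60 = 373.97 − 190.632 = 183.338.
Because errors are independent across components, Cov(Tᵢ,Tⱼ) = Cov(Xᵢ,Xⱼ); the off-diagonal part of the true-score variance is the same as above.
True-score variance = [16.9²·0.95 + 9.4²·0.85] − 190.632 = 346.435 − 190.632 = 155.803.
Reliability = 155.803 / 183.338 = 0.8498.

0.8498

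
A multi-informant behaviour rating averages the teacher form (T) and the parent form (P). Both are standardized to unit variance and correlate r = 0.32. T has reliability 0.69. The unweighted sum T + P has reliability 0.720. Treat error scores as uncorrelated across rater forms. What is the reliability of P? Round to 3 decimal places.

0.571

Var(T+P) = 2 + 2·0.32 = 2.640.
True-score variance = ρ_T + ρ_P + 2·0.32, so 0.720 = (0.69 + ρ_P + 0.64) / 2.640.
ρ_P = 0.720·2.640 − 0.69 − 0.64 = 0.571.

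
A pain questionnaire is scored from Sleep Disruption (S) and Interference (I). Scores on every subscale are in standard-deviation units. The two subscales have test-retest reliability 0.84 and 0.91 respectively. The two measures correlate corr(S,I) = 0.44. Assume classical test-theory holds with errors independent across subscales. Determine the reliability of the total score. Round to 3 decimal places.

Var(S+I) = 2 + 2·[0.44] = 2 + 0.88 = 2.88.
With uncorrelated errors the cross-covariances are all true-score covariance, so they carry over unchanged; only the diagonal terms shrink to ρᵢσᵢ².
True-score variance = [0.84 + 0.91] + 0.88 = 1.75 + 0.88 = 2.63.
Reliability = 2.63 / 2.88 = 0.913.

0.913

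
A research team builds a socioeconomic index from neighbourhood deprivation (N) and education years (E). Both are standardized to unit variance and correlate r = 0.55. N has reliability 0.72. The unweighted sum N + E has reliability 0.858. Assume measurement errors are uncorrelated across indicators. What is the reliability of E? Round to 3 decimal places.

0.840

Var(N+E) = 2 + 2·0.55 = 3.100.
True-score variance = ρ_N + ρ_E + 2·0.55, so 0.858 = (0.72 + ρ_E + 1.10) / 3.100.
ρ_E = 0.858·3.100 − 0.72 − 1.10 = 0.840.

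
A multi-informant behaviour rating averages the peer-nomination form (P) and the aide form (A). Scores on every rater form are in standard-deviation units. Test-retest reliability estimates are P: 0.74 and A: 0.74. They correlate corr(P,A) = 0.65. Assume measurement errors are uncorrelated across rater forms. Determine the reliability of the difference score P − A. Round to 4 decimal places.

0.2571

Var(P−A) = 1 + 1 − 2·0.65 = 2 − 1.3 = 0.7.
Because errors are independent across components, Cov(Tᵢ,Tⱼ) = Cov(Xᵢ,Xⱼ); the off-diagonal part of the true-score variance is the same as above.
True-score variance = [0.74 + 0.74] − 1.3 = 1.48 − 1.3 = 0.18.
Reliability = 0.18 / 0.7 = 0.2571.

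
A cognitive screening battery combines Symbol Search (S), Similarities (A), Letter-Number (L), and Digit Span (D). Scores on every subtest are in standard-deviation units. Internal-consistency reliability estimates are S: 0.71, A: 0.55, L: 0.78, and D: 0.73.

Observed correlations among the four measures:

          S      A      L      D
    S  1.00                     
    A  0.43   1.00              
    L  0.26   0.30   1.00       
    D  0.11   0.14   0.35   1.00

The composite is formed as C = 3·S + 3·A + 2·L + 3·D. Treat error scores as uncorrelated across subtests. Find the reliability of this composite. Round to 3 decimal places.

0.816

Var(C) = 3² + 3² + 2² + 3² + 2·[9·0.43 + 6·0.26 + 9·0.11 + 6·0.30 + 9·0.14 + 6·0.35] = 31 + 23.16 = 54.16.
Under uncorrelated errors the observed covariances equal the true-score covariances, so only the own-variance terms attenuate.
True-score variance = [3²·0.71 + 3²·0.55 + 2²·0.78 + 3²·0.73] + 23.16 = 21.03 + 23.16 = 44.19.
Reliability = 44.19 / 54.16 = 0.816.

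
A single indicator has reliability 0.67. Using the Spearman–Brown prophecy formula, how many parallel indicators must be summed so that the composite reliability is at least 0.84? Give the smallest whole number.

3

k ≥ ρ*(1−ρ₁)/(ρ₁(1−ρ*)) = 0.84·0.33 / (0.67·0.16) = 2.586.
Smallest integer k = 3.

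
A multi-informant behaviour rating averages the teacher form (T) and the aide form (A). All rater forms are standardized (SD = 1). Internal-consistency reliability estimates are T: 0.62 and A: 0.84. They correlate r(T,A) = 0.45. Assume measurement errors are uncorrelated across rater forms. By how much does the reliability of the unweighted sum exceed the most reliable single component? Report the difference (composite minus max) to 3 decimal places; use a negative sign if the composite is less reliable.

Var(sum) = 2 + 0.9 = 2.9; true-score variance = 1.46 + 0.9 = 2.36; composite reliability = 0.8138.
Max component reliability = 0.8400.
Difference = 0.8138 − 0.8400 = -0.026.

-0.026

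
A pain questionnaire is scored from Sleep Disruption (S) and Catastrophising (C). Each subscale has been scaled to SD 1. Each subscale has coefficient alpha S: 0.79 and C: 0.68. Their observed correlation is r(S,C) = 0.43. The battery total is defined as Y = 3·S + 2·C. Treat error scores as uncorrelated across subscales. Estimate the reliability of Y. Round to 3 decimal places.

0.825

Var(Y) = 3² + 2² + 2·[6·0.43] = 13 + 5.16 = 18.16.
With uncorrelated errors the cross-covariances are all true-score covariance, so they carry over unchanged; only the diagonal terms shrink to ρᵢσᵢ².
True-score variance = [3²·0.79 + 2²·0.68] + 5.16 = 9.83 + 5.16 = 14.99.
Reliability = 14.99 / 18.16 = 0.825.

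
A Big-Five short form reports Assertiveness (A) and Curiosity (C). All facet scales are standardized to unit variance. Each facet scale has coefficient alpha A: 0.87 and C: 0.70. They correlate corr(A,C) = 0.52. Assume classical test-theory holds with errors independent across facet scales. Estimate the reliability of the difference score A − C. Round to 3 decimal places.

0.552

Var(A−C) = 1 + 1 − 2·0.52 = 2 − 1.04 = 0.96.
Because errors are independent across components, Cov(Tᵢ,Tⱼ) = Cov(Xᵢ,Xⱼ); the off-diagonal part of the true-score variance is the same as above.
True-score variance = [0.87 + 0.70] − 1.04 = 1.57 − 1.04 = 0.53.
Reliability = 0.53 / 0.96 = 0.552.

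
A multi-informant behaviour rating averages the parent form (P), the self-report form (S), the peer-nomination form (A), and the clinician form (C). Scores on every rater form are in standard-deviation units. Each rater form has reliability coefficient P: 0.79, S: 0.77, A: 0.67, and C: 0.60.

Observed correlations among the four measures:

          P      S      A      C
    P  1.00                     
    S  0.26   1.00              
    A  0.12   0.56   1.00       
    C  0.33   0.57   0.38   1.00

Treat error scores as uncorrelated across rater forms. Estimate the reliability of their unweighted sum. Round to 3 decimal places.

Var(P+S+A+C) = 4 + 2·[0.26 + 0.12 + 0.33 + 0.56 + 0.57 + 0.38] = 4 + 4.44 = 8.44.
Because errors are independent across components, Cov(Tᵢ,Tⱼ) = Cov(Xᵢ,Xⱼ); the off-diagonal part of the true-score variance is the same as above.
True-score variance = [0.79 + 0.77 + 0.67 + 0.60] + 4.44 = 2.83 + 4.44 = 7.27.
Reliability = 7.27 / 8.44 = 0.861.

0.861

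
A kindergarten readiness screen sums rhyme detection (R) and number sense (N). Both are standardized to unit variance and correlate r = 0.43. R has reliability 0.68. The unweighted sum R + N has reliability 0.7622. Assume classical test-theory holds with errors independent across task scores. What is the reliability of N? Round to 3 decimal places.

Var(R+N) = 2 + 2·0.43 = 2.860.
True-score variance = ρ_R + ρ_N + 2·0.43, so 0.7622 = (0.68 + ρ_N + 0.86) / 2.860.
ρ_N = 0.7622·2.860 − 0.68 − 0.86 = 0.640.

0.640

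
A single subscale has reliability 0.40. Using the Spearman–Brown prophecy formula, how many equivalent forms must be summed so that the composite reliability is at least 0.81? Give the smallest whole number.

7

k ≥ ρ*(1−ρ₁)/(ρ₁(1−ρ*)) = 0.81·0.60 / (0.40·0.19) = 6.395.
Smallest integer k = 7.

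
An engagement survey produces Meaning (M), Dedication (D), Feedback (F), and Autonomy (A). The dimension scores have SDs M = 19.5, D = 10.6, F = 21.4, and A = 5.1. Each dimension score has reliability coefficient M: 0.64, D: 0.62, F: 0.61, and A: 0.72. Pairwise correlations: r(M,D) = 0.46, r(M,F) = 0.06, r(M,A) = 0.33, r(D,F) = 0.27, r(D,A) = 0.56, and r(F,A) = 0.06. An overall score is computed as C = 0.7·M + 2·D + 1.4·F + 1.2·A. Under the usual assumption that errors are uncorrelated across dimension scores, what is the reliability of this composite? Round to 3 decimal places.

Var(C) = 0.7²·19.5² + 2²·10.6² + 1.4²·21.4² + 1.2²·5.1² + 2·[1.4·19.5·10.6·0.46 + 0.98·19.5·21.4·0.06 + 0.84·19.5·5.1·0.33 + 2.8·10.6·21.4·0.27 + 2.4·10.6·5.1·0.56 + 1.68·21.4·5.1·0.06] = 1570.82 + 880.737 = 2451.56.
Because errors are independent across components, Cov(Tᵢ,Tⱼ) = Cov(Xᵢ,Xⱼ); the off-diagonal part of the true-score variance is the same as above.
True-score variance = [0.7²·19.5²·0.64 + 2²·10.6²·0.62 + 1.4²·21.4²·0.61 + 1.2²·5.1²·0.72] + 880.737 = 972.403 + 880.737 = 1853.14.
Reliability = 1853.14 / 2451.56 = 0.756.

0.756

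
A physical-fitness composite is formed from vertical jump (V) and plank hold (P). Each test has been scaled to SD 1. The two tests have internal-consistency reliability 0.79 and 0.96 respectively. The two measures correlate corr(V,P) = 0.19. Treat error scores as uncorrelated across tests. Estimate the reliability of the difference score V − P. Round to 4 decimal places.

0.8457

Var(V−P) = 1 + 1 − 2·0.19 = 2 − 0.38 = 1.62.
Because errors are independent across components, Cov(Tᵢ,Tⱼ) = Cov(Xᵢ,Xⱼ); the off-diagonal part of the true-score variance is the same as above.
True-score variance = [0.79 + 0.96] − 0.38 = 1.75 − 0.38 = 1.37.
Reliability = 1.37 / 1.62 = 0.8457.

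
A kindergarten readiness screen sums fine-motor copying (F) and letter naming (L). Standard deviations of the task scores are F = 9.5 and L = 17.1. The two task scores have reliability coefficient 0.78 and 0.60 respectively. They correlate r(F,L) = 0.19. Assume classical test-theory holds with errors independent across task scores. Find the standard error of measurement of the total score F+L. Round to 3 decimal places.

11.697

Var(total) = 382.66 + 61.731 = 444.391.
True-score variance = 245.841 + 61.731 = 307.572, so reliability = 0.6921.
Error variance = 444.391 − 307.572 = 136.819; SEM = √136.819 = 11.697.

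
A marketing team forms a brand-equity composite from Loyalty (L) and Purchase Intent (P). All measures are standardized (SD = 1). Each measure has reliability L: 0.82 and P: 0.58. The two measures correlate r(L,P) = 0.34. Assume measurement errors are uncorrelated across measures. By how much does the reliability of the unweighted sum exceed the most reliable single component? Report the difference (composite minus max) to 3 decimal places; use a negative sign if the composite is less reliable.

Var(sum) = 2 + 0.68 = 2.68; true-score variance = 1.4 + 0.68 = 2.08; composite reliability = 0.7761.
Max component reliability = 0.8200.
Difference = 0.7761 − 0.8200 = -0.044.

-0.044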